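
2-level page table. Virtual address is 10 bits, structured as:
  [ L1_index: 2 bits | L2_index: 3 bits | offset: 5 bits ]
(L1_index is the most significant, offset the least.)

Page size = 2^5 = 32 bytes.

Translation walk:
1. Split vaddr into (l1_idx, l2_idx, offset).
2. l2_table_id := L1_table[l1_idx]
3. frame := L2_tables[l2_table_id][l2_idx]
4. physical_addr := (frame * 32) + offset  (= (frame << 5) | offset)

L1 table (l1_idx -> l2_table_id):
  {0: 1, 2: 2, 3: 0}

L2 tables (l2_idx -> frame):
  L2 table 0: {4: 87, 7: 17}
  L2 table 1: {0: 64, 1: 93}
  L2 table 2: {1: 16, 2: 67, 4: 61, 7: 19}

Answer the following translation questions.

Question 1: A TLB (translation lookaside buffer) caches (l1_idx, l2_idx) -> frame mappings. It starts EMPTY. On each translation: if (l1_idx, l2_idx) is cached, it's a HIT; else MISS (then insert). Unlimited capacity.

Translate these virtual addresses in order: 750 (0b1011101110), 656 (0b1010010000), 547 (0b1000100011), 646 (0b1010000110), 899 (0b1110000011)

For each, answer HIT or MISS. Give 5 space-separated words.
vaddr=750: (2,7) not in TLB -> MISS, insert
vaddr=656: (2,4) not in TLB -> MISS, insert
vaddr=547: (2,1) not in TLB -> MISS, insert
vaddr=646: (2,4) in TLB -> HIT
vaddr=899: (3,4) not in TLB -> MISS, insert

Answer: MISS MISS MISS HIT MISS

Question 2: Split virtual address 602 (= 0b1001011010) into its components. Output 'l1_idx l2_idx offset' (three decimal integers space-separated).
vaddr = 602 = 0b1001011010
  top 2 bits -> l1_idx = 2
  next 3 bits -> l2_idx = 2
  bottom 5 bits -> offset = 26

Answer: 2 2 26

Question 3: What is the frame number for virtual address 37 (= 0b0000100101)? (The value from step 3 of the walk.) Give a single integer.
vaddr = 37: l1_idx=0, l2_idx=1
L1[0] = 1; L2[1][1] = 93

Answer: 93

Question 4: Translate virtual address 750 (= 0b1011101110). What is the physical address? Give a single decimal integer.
Answer: 622

Derivation:
vaddr = 750 = 0b1011101110
Split: l1_idx=2, l2_idx=7, offset=14
L1[2] = 2
L2[2][7] = 19
paddr = 19 * 32 + 14 = 622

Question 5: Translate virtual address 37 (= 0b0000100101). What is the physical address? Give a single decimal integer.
Answer: 2981

Derivation:
vaddr = 37 = 0b0000100101
Split: l1_idx=0, l2_idx=1, offset=5
L1[0] = 1
L2[1][1] = 93
paddr = 93 * 32 + 5 = 2981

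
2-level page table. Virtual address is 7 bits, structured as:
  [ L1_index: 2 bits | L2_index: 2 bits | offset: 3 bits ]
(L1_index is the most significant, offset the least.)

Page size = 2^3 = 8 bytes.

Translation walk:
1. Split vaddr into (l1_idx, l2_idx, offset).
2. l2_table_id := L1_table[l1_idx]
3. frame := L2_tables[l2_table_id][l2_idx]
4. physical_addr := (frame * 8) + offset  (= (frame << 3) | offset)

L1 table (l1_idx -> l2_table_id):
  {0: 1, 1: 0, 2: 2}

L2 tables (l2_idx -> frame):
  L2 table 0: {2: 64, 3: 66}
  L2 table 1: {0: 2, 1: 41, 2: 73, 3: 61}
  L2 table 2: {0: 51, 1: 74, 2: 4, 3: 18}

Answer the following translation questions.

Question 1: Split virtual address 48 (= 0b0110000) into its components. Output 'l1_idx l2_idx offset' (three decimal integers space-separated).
vaddr = 48 = 0b0110000
  top 2 bits -> l1_idx = 1
  next 2 bits -> l2_idx = 2
  bottom 3 bits -> offset = 0

Answer: 1 2 0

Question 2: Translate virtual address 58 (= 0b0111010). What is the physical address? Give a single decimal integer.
vaddr = 58 = 0b0111010
Split: l1_idx=1, l2_idx=3, offset=2
L1[1] = 0
L2[0][3] = 66
paddr = 66 * 8 + 2 = 530

Answer: 530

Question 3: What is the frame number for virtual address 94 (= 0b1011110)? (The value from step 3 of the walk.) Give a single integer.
vaddr = 94: l1_idx=2, l2_idx=3
L1[2] = 2; L2[2][3] = 18

Answer: 18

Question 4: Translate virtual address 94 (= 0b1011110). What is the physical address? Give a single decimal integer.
vaddr = 94 = 0b1011110
Split: l1_idx=2, l2_idx=3, offset=6
L1[2] = 2
L2[2][3] = 18
paddr = 18 * 8 + 6 = 150

Answer: 150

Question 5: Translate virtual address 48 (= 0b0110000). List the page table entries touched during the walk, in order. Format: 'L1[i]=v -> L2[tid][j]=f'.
Answer: L1[1]=0 -> L2[0][2]=64

Derivation:
vaddr = 48 = 0b0110000
Split: l1_idx=1, l2_idx=2, offset=0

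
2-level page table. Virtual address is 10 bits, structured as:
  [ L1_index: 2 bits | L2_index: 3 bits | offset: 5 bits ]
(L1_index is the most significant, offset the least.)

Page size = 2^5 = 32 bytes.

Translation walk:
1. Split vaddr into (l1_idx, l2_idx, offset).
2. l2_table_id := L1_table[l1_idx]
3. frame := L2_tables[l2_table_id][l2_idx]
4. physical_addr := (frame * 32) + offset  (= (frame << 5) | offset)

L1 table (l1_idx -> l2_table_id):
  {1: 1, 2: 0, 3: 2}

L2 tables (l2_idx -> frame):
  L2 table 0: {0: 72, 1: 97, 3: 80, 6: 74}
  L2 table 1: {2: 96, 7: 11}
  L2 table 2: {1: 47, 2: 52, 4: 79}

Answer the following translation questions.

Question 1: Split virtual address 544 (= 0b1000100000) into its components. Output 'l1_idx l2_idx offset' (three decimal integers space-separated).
vaddr = 544 = 0b1000100000
  top 2 bits -> l1_idx = 2
  next 3 bits -> l2_idx = 1
  bottom 5 bits -> offset = 0

Answer: 2 1 0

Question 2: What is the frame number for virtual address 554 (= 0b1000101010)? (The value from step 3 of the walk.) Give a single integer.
Answer: 97

Derivation:
vaddr = 554: l1_idx=2, l2_idx=1
L1[2] = 0; L2[0][1] = 97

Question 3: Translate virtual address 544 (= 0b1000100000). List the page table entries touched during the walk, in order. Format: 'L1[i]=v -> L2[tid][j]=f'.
Answer: L1[2]=0 -> L2[0][1]=97

Derivation:
vaddr = 544 = 0b1000100000
Split: l1_idx=2, l2_idx=1, offset=0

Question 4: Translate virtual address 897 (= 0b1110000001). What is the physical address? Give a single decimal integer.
Answer: 2529

Derivation:
vaddr = 897 = 0b1110000001
Split: l1_idx=3, l2_idx=4, offset=1
L1[3] = 2
L2[2][4] = 79
paddr = 79 * 32 + 1 = 2529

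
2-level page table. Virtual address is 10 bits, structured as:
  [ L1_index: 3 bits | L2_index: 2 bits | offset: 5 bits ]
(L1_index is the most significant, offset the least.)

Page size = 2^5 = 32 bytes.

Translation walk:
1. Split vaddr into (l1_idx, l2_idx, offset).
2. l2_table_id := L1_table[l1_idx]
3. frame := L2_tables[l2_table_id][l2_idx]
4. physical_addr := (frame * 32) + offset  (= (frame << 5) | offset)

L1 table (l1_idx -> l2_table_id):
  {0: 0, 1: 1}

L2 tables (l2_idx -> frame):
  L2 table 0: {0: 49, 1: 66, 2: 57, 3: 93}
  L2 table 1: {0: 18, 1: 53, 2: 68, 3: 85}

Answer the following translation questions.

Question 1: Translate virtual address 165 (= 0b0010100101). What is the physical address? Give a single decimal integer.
vaddr = 165 = 0b0010100101
Split: l1_idx=1, l2_idx=1, offset=5
L1[1] = 1
L2[1][1] = 53
paddr = 53 * 32 + 5 = 1701

Answer: 1701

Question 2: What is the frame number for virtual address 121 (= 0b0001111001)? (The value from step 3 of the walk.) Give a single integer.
Answer: 93

Derivation:
vaddr = 121: l1_idx=0, l2_idx=3
L1[0] = 0; L2[0][3] = 93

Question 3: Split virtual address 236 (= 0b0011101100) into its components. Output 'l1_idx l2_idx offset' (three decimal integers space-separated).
Answer: 1 3 12

Derivation:
vaddr = 236 = 0b0011101100
  top 3 bits -> l1_idx = 1
  next 2 bits -> l2_idx = 3
  bottom 5 bits -> offset = 12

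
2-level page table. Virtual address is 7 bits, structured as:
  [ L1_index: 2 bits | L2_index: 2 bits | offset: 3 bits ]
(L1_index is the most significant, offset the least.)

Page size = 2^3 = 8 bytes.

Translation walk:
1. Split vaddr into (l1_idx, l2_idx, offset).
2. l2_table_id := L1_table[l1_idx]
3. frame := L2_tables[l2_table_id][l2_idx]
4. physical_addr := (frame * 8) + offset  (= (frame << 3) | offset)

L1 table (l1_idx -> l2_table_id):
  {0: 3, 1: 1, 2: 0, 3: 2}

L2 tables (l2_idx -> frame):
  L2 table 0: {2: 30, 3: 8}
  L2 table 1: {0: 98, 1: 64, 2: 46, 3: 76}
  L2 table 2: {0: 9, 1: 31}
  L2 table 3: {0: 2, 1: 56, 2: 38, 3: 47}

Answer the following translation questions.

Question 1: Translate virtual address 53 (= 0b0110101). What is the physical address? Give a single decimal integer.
Answer: 373

Derivation:
vaddr = 53 = 0b0110101
Split: l1_idx=1, l2_idx=2, offset=5
L1[1] = 1
L2[1][2] = 46
paddr = 46 * 8 + 5 = 373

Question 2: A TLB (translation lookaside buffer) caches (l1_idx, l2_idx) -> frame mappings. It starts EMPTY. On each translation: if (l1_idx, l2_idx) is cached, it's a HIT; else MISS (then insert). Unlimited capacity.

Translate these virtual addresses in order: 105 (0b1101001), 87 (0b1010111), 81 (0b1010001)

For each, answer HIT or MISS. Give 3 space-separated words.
vaddr=105: (3,1) not in TLB -> MISS, insert
vaddr=87: (2,2) not in TLB -> MISS, insert
vaddr=81: (2,2) in TLB -> HIT

Answer: MISS MISS HIT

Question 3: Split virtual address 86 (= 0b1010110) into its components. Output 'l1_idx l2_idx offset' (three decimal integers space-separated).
Answer: 2 2 6

Derivation:
vaddr = 86 = 0b1010110
  top 2 bits -> l1_idx = 2
  next 2 bits -> l2_idx = 2
  bottom 3 bits -> offset = 6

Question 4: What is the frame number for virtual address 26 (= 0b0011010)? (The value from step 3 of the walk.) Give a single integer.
vaddr = 26: l1_idx=0, l2_idx=3
L1[0] = 3; L2[3][3] = 47

Answer: 47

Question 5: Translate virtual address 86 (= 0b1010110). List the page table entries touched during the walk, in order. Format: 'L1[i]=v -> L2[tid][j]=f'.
vaddr = 86 = 0b1010110
Split: l1_idx=2, l2_idx=2, offset=6

Answer: L1[2]=0 -> L2[0][2]=30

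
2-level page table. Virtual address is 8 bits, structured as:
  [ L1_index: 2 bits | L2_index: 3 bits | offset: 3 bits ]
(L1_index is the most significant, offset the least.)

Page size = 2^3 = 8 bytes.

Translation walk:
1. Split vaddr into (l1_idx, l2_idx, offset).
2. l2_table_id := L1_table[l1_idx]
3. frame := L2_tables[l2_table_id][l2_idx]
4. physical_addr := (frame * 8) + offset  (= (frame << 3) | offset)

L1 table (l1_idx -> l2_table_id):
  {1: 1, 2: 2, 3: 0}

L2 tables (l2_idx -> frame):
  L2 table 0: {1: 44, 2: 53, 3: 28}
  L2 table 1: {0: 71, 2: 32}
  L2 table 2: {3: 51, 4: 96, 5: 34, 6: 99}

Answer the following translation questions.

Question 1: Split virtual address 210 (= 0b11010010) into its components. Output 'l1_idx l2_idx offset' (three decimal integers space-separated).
vaddr = 210 = 0b11010010
  top 2 bits -> l1_idx = 3
  next 3 bits -> l2_idx = 2
  bottom 3 bits -> offset = 2

Answer: 3 2 2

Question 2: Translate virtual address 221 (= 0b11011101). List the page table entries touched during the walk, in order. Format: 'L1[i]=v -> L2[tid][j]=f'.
vaddr = 221 = 0b11011101
Split: l1_idx=3, l2_idx=3, offset=5

Answer: L1[3]=0 -> L2[0][3]=28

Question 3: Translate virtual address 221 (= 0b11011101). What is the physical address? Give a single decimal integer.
vaddr = 221 = 0b11011101
Split: l1_idx=3, l2_idx=3, offset=5
L1[3] = 0
L2[0][3] = 28
paddr = 28 * 8 + 5 = 229

Answer: 229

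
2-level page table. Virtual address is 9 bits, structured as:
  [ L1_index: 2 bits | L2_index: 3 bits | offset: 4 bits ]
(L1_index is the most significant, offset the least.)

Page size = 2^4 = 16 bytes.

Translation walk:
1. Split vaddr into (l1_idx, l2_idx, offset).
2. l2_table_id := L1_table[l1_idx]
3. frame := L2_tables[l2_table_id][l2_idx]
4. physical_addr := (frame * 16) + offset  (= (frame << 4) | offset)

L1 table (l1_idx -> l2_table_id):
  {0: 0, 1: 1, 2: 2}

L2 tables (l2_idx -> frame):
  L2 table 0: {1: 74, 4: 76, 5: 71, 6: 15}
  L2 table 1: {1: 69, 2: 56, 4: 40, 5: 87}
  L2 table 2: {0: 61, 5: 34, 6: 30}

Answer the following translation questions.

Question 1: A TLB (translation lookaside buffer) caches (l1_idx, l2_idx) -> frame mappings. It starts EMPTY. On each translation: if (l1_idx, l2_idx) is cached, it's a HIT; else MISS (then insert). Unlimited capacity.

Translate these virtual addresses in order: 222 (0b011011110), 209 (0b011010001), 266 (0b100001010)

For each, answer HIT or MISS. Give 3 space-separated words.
vaddr=222: (1,5) not in TLB -> MISS, insert
vaddr=209: (1,5) in TLB -> HIT
vaddr=266: (2,0) not in TLB -> MISS, insert

Answer: MISS HIT MISS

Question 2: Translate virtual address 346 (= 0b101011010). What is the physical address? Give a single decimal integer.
Answer: 554

Derivation:
vaddr = 346 = 0b101011010
Split: l1_idx=2, l2_idx=5, offset=10
L1[2] = 2
L2[2][5] = 34
paddr = 34 * 16 + 10 = 554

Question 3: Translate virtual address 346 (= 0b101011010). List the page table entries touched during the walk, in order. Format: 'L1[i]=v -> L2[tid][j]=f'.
vaddr = 346 = 0b101011010
Split: l1_idx=2, l2_idx=5, offset=10

Answer: L1[2]=2 -> L2[2][5]=34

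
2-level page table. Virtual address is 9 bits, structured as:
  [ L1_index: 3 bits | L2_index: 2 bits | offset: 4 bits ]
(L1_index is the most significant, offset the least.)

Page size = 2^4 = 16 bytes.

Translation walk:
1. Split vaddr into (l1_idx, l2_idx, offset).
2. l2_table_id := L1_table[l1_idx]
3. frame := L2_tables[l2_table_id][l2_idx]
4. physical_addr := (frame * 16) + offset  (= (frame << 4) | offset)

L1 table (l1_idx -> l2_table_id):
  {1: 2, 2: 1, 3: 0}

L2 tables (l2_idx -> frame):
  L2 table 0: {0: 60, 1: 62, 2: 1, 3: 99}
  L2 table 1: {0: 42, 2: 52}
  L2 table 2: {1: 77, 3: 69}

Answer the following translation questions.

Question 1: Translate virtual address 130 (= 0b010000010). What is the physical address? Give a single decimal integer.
vaddr = 130 = 0b010000010
Split: l1_idx=2, l2_idx=0, offset=2
L1[2] = 1
L2[1][0] = 42
paddr = 42 * 16 + 2 = 674

Answer: 674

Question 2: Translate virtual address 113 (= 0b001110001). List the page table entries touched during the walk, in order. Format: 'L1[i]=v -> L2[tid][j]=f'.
vaddr = 113 = 0b001110001
Split: l1_idx=1, l2_idx=3, offset=1

Answer: L1[1]=2 -> L2[2][3]=69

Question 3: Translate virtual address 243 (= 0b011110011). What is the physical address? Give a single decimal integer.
vaddr = 243 = 0b011110011
Split: l1_idx=3, l2_idx=3, offset=3
L1[3] = 0
L2[0][3] = 99
paddr = 99 * 16 + 3 = 1587

Answer: 1587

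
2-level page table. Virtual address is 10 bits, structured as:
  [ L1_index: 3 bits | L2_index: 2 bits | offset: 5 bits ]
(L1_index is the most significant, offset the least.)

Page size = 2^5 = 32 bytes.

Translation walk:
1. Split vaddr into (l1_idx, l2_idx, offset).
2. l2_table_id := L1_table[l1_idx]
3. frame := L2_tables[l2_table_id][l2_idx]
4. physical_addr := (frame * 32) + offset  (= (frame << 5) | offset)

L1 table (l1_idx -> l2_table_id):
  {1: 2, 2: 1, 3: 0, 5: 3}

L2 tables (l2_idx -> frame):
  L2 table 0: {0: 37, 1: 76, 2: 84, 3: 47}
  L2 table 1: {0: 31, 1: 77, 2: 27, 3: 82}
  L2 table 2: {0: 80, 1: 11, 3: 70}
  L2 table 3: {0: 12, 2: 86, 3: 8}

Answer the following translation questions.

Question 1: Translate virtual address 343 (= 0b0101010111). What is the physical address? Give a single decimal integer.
Answer: 887

Derivation:
vaddr = 343 = 0b0101010111
Split: l1_idx=2, l2_idx=2, offset=23
L1[2] = 1
L2[1][2] = 27
paddr = 27 * 32 + 23 = 887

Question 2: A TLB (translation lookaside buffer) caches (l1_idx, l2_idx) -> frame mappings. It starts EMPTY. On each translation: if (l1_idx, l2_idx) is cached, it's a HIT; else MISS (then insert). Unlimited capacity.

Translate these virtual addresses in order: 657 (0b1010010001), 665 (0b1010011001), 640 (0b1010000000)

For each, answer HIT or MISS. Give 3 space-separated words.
vaddr=657: (5,0) not in TLB -> MISS, insert
vaddr=665: (5,0) in TLB -> HIT
vaddr=640: (5,0) in TLB -> HIT

Answer: MISS HIT HIT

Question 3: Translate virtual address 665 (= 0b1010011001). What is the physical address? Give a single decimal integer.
vaddr = 665 = 0b1010011001
Split: l1_idx=5, l2_idx=0, offset=25
L1[5] = 3
L2[3][0] = 12
paddr = 12 * 32 + 25 = 409

Answer: 409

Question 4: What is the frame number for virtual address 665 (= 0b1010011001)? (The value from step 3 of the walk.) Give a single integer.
Answer: 12

Derivation:
vaddr = 665: l1_idx=5, l2_idx=0
L1[5] = 3; L2[3][0] = 12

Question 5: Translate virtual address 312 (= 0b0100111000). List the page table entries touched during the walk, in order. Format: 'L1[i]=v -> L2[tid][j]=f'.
vaddr = 312 = 0b0100111000
Split: l1_idx=2, l2_idx=1, offset=24

Answer: L1[2]=1 -> L2[1][1]=77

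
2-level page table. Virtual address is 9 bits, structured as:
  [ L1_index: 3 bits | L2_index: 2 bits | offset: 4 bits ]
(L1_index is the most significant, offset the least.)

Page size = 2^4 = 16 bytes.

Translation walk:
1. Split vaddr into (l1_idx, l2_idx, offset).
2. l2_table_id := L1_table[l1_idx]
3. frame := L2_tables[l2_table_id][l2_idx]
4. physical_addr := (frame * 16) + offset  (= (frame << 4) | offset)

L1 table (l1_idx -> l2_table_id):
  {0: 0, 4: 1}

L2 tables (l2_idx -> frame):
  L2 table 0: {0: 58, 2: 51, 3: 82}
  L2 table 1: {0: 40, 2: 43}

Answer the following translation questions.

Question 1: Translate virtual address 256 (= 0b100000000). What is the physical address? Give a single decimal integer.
vaddr = 256 = 0b100000000
Split: l1_idx=4, l2_idx=0, offset=0
L1[4] = 1
L2[1][0] = 40
paddr = 40 * 16 + 0 = 640

Answer: 640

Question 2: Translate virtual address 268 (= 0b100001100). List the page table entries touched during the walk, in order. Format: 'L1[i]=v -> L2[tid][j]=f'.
vaddr = 268 = 0b100001100
Split: l1_idx=4, l2_idx=0, offset=12

Answer: L1[4]=1 -> L2[1][0]=40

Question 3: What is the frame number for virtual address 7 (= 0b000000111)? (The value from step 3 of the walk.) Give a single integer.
vaddr = 7: l1_idx=0, l2_idx=0
L1[0] = 0; L2[0][0] = 58

Answer: 58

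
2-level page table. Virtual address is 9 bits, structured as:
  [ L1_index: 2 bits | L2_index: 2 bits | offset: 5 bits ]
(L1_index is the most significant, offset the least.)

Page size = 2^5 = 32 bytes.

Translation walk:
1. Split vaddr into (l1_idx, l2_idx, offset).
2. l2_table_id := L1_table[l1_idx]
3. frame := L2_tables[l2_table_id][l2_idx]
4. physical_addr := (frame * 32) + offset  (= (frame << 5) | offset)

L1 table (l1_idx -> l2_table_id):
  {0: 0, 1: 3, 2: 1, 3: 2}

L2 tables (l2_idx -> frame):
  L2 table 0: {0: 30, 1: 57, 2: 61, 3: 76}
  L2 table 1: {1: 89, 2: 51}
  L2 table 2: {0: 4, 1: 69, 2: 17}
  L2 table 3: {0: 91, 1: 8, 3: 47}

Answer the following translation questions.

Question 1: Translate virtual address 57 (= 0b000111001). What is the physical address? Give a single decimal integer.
vaddr = 57 = 0b000111001
Split: l1_idx=0, l2_idx=1, offset=25
L1[0] = 0
L2[0][1] = 57
paddr = 57 * 32 + 25 = 1849

Answer: 1849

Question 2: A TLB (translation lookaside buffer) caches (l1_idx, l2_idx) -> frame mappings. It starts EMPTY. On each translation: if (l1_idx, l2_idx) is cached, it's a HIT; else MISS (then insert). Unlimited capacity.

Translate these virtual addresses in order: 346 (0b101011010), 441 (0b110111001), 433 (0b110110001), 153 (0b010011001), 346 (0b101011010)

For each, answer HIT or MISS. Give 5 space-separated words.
Answer: MISS MISS HIT MISS HIT

Derivation:
vaddr=346: (2,2) not in TLB -> MISS, insert
vaddr=441: (3,1) not in TLB -> MISS, insert
vaddr=433: (3,1) in TLB -> HIT
vaddr=153: (1,0) not in TLB -> MISS, insert
vaddr=346: (2,2) in TLB -> HIT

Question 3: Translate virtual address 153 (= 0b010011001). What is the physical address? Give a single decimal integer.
vaddr = 153 = 0b010011001
Split: l1_idx=1, l2_idx=0, offset=25
L1[1] = 3
L2[3][0] = 91
paddr = 91 * 32 + 25 = 2937

Answer: 2937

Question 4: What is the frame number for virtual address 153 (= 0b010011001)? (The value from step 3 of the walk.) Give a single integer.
vaddr = 153: l1_idx=1, l2_idx=0
L1[1] = 3; L2[3][0] = 91

Answer: 91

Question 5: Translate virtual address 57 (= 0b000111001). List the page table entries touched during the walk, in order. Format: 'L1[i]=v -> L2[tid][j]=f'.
Answer: L1[0]=0 -> L2[0][1]=57

Derivation:
vaddr = 57 = 0b000111001
Split: l1_idx=0, l2_idx=1, offset=25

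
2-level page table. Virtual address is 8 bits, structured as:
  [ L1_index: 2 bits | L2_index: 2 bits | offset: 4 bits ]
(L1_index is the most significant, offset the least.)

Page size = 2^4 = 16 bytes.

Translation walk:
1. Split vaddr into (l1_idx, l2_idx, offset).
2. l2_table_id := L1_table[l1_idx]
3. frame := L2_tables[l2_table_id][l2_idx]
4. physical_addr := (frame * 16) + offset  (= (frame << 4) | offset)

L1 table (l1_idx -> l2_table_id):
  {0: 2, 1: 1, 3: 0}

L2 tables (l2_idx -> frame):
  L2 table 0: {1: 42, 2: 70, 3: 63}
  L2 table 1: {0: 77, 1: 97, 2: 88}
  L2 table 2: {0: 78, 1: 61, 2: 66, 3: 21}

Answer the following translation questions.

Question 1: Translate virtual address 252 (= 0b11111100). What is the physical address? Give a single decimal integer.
vaddr = 252 = 0b11111100
Split: l1_idx=3, l2_idx=3, offset=12
L1[3] = 0
L2[0][3] = 63
paddr = 63 * 16 + 12 = 1020

Answer: 1020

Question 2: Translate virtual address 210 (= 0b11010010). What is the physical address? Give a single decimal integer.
Answer: 674

Derivation:
vaddr = 210 = 0b11010010
Split: l1_idx=3, l2_idx=1, offset=2
L1[3] = 0
L2[0][1] = 42
paddr = 42 * 16 + 2 = 674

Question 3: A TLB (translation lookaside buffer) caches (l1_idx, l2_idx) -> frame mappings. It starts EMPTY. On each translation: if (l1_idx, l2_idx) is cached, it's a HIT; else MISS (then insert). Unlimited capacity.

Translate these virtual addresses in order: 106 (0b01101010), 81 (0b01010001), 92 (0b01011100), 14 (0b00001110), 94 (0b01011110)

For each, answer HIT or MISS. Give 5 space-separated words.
vaddr=106: (1,2) not in TLB -> MISS, insert
vaddr=81: (1,1) not in TLB -> MISS, insert
vaddr=92: (1,1) in TLB -> HIT
vaddr=14: (0,0) not in TLB -> MISS, insert
vaddr=94: (1,1) in TLB -> HIT

Answer: MISS MISS HIT MISS HIT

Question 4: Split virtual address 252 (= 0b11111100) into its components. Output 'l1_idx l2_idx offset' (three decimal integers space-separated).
vaddr = 252 = 0b11111100
  top 2 bits -> l1_idx = 3
  next 2 bits -> l2_idx = 3
  bottom 4 bits -> offset = 12

Answer: 3 3 12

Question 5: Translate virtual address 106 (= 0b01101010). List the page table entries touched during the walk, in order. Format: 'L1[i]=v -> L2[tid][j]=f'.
vaddr = 106 = 0b01101010
Split: l1_idx=1, l2_idx=2, offset=10

Answer: L1[1]=1 -> L2[1][2]=88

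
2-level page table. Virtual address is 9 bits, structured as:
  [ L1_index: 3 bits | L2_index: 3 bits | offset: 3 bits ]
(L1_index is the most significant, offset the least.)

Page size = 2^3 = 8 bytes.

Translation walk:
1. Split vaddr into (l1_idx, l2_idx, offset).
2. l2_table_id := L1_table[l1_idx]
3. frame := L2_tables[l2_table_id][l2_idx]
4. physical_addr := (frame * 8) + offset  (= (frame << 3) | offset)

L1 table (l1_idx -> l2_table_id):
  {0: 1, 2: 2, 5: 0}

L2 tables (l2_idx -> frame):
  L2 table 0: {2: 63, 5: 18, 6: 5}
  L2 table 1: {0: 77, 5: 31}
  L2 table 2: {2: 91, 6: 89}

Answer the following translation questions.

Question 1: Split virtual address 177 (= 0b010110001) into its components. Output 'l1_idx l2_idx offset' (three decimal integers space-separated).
vaddr = 177 = 0b010110001
  top 3 bits -> l1_idx = 2
  next 3 bits -> l2_idx = 6
  bottom 3 bits -> offset = 1

Answer: 2 6 1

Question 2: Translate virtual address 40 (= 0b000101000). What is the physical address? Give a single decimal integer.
vaddr = 40 = 0b000101000
Split: l1_idx=0, l2_idx=5, offset=0
L1[0] = 1
L2[1][5] = 31
paddr = 31 * 8 + 0 = 248

Answer: 248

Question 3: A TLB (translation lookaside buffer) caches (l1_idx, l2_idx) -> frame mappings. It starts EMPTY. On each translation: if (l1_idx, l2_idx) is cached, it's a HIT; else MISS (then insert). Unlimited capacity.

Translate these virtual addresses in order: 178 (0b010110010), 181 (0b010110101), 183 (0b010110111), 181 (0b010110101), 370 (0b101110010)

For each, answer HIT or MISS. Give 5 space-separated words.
Answer: MISS HIT HIT HIT MISS

Derivation:
vaddr=178: (2,6) not in TLB -> MISS, insert
vaddr=181: (2,6) in TLB -> HIT
vaddr=183: (2,6) in TLB -> HIT
vaddr=181: (2,6) in TLB -> HIT
vaddr=370: (5,6) not in TLB -> MISS, insert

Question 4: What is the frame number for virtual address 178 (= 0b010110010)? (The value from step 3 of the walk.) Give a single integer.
vaddr = 178: l1_idx=2, l2_idx=6
L1[2] = 2; L2[2][6] = 89

Answer: 89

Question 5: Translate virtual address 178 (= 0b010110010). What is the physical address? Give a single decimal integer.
Answer: 714

Derivation:
vaddr = 178 = 0b010110010
Split: l1_idx=2, l2_idx=6, offset=2
L1[2] = 2
L2[2][6] = 89
paddr = 89 * 8 + 2 = 714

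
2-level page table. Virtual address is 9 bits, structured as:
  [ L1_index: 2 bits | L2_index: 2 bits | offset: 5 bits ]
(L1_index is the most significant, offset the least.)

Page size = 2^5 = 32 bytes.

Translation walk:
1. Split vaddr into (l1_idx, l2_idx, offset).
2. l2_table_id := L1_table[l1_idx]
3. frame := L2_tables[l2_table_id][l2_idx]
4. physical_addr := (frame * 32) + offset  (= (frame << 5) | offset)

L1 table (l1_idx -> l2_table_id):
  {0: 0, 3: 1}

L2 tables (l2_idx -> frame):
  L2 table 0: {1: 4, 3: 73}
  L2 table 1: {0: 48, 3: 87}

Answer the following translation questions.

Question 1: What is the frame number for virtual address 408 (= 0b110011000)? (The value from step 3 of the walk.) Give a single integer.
Answer: 48

Derivation:
vaddr = 408: l1_idx=3, l2_idx=0
L1[3] = 1; L2[1][0] = 48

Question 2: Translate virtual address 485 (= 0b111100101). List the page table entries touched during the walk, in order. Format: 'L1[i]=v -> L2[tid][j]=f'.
Answer: L1[3]=1 -> L2[1][3]=87

Derivation:
vaddr = 485 = 0b111100101
Split: l1_idx=3, l2_idx=3, offset=5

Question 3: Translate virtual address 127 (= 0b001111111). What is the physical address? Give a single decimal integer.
vaddr = 127 = 0b001111111
Split: l1_idx=0, l2_idx=3, offset=31
L1[0] = 0
L2[0][3] = 73
paddr = 73 * 32 + 31 = 2367

Answer: 2367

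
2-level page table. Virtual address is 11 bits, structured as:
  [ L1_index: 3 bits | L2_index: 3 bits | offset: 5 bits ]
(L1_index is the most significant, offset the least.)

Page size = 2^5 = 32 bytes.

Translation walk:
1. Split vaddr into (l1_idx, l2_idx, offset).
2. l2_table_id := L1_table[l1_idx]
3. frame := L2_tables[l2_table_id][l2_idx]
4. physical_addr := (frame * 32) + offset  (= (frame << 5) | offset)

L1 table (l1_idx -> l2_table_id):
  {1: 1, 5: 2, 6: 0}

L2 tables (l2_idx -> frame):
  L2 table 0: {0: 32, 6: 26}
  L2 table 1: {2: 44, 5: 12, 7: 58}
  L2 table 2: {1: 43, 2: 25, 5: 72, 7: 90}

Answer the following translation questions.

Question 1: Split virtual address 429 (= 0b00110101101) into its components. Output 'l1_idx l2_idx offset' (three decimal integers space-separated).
vaddr = 429 = 0b00110101101
  top 3 bits -> l1_idx = 1
  next 3 bits -> l2_idx = 5
  bottom 5 bits -> offset = 13

Answer: 1 5 13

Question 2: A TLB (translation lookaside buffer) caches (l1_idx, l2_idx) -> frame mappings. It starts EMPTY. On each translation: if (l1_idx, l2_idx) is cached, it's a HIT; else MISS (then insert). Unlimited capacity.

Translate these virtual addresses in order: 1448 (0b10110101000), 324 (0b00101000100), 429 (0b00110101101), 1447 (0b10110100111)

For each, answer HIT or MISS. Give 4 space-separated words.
Answer: MISS MISS MISS HIT

Derivation:
vaddr=1448: (5,5) not in TLB -> MISS, insert
vaddr=324: (1,2) not in TLB -> MISS, insert
vaddr=429: (1,5) not in TLB -> MISS, insert
vaddr=1447: (5,5) in TLB -> HIT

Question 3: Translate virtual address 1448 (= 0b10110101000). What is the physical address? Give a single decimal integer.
vaddr = 1448 = 0b10110101000
Split: l1_idx=5, l2_idx=5, offset=8
L1[5] = 2
L2[2][5] = 72
paddr = 72 * 32 + 8 = 2312

Answer: 2312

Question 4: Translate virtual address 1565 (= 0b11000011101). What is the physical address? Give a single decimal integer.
Answer: 1053

Derivation:
vaddr = 1565 = 0b11000011101
Split: l1_idx=6, l2_idx=0, offset=29
L1[6] = 0
L2[0][0] = 32
paddr = 32 * 32 + 29 = 1053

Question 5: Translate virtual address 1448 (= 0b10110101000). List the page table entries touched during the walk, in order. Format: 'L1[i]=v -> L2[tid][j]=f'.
Answer: L1[5]=2 -> L2[2][5]=72

Derivation:
vaddr = 1448 = 0b10110101000
Split: l1_idx=5, l2_idx=5, offset=8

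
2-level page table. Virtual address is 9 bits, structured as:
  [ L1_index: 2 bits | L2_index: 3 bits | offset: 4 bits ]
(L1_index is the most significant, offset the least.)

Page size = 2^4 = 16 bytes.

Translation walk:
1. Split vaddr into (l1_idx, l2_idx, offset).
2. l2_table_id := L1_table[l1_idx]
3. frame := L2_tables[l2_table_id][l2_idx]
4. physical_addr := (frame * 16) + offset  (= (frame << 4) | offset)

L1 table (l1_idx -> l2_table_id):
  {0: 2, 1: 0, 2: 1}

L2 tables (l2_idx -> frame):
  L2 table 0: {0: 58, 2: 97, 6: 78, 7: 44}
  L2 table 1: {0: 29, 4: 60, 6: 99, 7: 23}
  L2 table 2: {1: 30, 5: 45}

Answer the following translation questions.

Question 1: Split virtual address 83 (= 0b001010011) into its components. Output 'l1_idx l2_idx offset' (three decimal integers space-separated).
vaddr = 83 = 0b001010011
  top 2 bits -> l1_idx = 0
  next 3 bits -> l2_idx = 5
  bottom 4 bits -> offset = 3

Answer: 0 5 3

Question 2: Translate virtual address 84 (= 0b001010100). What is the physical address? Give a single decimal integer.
Answer: 724

Derivation:
vaddr = 84 = 0b001010100
Split: l1_idx=0, l2_idx=5, offset=4
L1[0] = 2
L2[2][5] = 45
paddr = 45 * 16 + 4 = 724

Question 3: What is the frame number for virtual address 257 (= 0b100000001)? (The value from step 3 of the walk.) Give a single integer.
Answer: 29

Derivation:
vaddr = 257: l1_idx=2, l2_idx=0
L1[2] = 1; L2[1][0] = 29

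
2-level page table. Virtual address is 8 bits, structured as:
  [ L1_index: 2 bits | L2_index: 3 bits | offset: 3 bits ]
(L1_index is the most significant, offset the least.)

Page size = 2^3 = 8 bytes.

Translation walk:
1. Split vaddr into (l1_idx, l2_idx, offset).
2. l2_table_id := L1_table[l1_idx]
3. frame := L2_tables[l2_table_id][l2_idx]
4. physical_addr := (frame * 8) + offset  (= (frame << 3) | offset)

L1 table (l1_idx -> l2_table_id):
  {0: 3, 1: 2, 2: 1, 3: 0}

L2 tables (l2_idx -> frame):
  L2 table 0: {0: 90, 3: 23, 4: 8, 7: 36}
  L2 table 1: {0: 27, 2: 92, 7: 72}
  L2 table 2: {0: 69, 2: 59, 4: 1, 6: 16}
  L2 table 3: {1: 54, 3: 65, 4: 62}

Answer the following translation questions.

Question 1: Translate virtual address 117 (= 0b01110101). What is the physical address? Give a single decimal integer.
vaddr = 117 = 0b01110101
Split: l1_idx=1, l2_idx=6, offset=5
L1[1] = 2
L2[2][6] = 16
paddr = 16 * 8 + 5 = 133

Answer: 133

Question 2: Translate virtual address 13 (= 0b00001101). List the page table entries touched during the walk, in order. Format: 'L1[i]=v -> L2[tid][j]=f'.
Answer: L1[0]=3 -> L2[3][1]=54

Derivation:
vaddr = 13 = 0b00001101
Split: l1_idx=0, l2_idx=1, offset=5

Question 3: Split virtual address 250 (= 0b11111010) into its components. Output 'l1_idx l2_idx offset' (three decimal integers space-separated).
Answer: 3 7 2

Derivation:
vaddr = 250 = 0b11111010
  top 2 bits -> l1_idx = 3
  next 3 bits -> l2_idx = 7
  bottom 3 bits -> offset = 2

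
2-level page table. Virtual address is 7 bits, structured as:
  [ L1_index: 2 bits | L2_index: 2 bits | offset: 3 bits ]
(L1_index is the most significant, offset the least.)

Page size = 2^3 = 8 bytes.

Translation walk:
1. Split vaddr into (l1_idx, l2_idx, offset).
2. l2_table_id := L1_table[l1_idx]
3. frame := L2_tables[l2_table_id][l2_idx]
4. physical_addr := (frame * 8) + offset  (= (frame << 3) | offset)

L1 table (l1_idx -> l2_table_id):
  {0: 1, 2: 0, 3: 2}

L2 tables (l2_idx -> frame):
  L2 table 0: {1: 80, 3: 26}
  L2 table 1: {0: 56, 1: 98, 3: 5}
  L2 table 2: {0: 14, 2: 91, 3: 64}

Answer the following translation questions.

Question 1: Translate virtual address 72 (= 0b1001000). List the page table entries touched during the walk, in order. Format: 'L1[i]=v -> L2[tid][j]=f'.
Answer: L1[2]=0 -> L2[0][1]=80

Derivation:
vaddr = 72 = 0b1001000
Split: l1_idx=2, l2_idx=1, offset=0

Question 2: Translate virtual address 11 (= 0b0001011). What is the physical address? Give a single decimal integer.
Answer: 787

Derivation:
vaddr = 11 = 0b0001011
Split: l1_idx=0, l2_idx=1, offset=3
L1[0] = 1
L2[1][1] = 98
paddr = 98 * 8 + 3 = 787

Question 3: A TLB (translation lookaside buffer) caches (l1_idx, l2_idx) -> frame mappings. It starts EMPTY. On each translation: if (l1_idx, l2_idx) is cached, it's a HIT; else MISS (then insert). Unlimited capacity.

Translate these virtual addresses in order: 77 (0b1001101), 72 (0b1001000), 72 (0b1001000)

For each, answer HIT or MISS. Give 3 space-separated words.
Answer: MISS HIT HIT

Derivation:
vaddr=77: (2,1) not in TLB -> MISS, insert
vaddr=72: (2,1) in TLB -> HIT
vaddr=72: (2,1) in TLB -> HIT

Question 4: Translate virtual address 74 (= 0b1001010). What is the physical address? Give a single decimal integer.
vaddr = 74 = 0b1001010
Split: l1_idx=2, l2_idx=1, offset=2
L1[2] = 0
L2[0][1] = 80
paddr = 80 * 8 + 2 = 642

Answer: 642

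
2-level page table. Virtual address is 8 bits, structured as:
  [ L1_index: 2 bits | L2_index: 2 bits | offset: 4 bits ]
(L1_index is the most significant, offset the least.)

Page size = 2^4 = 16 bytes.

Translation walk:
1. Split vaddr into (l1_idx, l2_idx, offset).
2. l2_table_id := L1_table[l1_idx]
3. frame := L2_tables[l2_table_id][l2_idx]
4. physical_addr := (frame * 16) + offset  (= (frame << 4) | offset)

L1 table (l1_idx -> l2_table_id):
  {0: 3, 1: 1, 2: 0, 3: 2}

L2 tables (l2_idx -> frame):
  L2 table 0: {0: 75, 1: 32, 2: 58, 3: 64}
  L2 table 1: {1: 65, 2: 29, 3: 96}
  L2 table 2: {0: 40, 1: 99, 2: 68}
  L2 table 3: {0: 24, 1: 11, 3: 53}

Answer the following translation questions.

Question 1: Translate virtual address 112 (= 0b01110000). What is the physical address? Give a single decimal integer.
Answer: 1536

Derivation:
vaddr = 112 = 0b01110000
Split: l1_idx=1, l2_idx=3, offset=0
L1[1] = 1
L2[1][3] = 96
paddr = 96 * 16 + 0 = 1536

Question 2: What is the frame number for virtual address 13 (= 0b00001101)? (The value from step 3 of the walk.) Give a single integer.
vaddr = 13: l1_idx=0, l2_idx=0
L1[0] = 3; L2[3][0] = 24

Answer: 24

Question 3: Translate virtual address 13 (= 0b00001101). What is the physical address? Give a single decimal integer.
Answer: 397

Derivation:
vaddr = 13 = 0b00001101
Split: l1_idx=0, l2_idx=0, offset=13
L1[0] = 3
L2[3][0] = 24
paddr = 24 * 16 + 13 = 397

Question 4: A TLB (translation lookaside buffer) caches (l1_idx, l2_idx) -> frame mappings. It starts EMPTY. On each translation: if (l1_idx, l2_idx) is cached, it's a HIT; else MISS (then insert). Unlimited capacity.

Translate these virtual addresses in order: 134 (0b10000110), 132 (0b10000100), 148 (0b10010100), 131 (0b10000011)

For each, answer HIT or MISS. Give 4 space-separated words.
vaddr=134: (2,0) not in TLB -> MISS, insert
vaddr=132: (2,0) in TLB -> HIT
vaddr=148: (2,1) not in TLB -> MISS, insert
vaddr=131: (2,0) in TLB -> HIT

Answer: MISS HIT MISS HIT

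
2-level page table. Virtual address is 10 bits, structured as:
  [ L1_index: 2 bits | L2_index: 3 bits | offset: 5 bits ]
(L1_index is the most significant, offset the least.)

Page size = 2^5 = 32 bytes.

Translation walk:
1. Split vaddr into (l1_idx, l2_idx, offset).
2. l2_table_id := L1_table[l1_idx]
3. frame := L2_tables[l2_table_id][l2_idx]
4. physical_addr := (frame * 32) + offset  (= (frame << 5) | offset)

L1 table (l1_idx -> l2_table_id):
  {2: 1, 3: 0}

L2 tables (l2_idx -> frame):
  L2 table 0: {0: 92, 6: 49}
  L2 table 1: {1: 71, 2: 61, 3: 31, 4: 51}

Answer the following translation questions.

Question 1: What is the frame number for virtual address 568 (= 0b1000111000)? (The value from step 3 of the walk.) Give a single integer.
Answer: 71

Derivation:
vaddr = 568: l1_idx=2, l2_idx=1
L1[2] = 1; L2[1][1] = 71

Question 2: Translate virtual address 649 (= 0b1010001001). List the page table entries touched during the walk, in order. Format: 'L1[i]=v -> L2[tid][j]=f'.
Answer: L1[2]=1 -> L2[1][4]=51

Derivation:
vaddr = 649 = 0b1010001001
Split: l1_idx=2, l2_idx=4, offset=9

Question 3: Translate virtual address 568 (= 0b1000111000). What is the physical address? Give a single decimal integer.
Answer: 2296

Derivation:
vaddr = 568 = 0b1000111000
Split: l1_idx=2, l2_idx=1, offset=24
L1[2] = 1
L2[1][1] = 71
paddr = 71 * 32 + 24 = 2296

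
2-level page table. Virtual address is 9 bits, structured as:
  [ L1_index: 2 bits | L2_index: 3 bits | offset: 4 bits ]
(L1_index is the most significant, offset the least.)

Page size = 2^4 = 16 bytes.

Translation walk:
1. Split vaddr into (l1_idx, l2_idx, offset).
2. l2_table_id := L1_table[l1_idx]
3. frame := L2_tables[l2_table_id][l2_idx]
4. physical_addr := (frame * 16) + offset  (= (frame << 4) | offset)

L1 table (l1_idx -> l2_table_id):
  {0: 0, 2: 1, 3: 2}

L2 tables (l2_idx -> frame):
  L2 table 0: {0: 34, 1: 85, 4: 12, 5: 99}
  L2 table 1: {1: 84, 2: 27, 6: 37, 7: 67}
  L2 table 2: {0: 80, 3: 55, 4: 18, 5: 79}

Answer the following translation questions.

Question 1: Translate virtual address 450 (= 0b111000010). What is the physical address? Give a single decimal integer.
Answer: 290

Derivation:
vaddr = 450 = 0b111000010
Split: l1_idx=3, l2_idx=4, offset=2
L1[3] = 2
L2[2][4] = 18
paddr = 18 * 16 + 2 = 290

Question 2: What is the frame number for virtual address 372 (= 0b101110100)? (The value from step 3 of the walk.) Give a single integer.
Answer: 67

Derivation:
vaddr = 372: l1_idx=2, l2_idx=7
L1[2] = 1; L2[1][7] = 67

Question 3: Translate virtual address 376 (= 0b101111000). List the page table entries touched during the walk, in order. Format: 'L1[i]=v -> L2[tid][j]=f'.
Answer: L1[2]=1 -> L2[1][7]=67

Derivation:
vaddr = 376 = 0b101111000
Split: l1_idx=2, l2_idx=7, offset=8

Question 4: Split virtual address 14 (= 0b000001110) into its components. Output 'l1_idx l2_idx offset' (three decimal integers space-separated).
Answer: 0 0 14

Derivation:
vaddr = 14 = 0b000001110
  top 2 bits -> l1_idx = 0
  next 3 bits -> l2_idx = 0
  bottom 4 bits -> offset = 14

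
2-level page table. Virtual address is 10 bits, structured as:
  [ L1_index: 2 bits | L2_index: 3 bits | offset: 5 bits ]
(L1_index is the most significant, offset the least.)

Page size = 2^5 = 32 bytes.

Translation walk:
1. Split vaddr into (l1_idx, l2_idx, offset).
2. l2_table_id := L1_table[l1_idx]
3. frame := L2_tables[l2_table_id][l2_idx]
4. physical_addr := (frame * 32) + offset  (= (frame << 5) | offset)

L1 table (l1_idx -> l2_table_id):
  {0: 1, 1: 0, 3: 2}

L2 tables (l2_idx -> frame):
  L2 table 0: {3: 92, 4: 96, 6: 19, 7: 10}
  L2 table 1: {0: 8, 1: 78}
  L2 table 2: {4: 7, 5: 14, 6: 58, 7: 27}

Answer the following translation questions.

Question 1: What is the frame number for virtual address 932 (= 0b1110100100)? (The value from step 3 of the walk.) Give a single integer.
Answer: 14

Derivation:
vaddr = 932: l1_idx=3, l2_idx=5
L1[3] = 2; L2[2][5] = 14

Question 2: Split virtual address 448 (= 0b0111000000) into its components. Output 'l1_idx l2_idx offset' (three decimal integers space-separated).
vaddr = 448 = 0b0111000000
  top 2 bits -> l1_idx = 1
  next 3 bits -> l2_idx = 6
  bottom 5 bits -> offset = 0

Answer: 1 6 0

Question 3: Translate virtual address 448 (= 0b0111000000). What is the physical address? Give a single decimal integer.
Answer: 608

Derivation:
vaddr = 448 = 0b0111000000
Split: l1_idx=1, l2_idx=6, offset=0
L1[1] = 0
L2[0][6] = 19
paddr = 19 * 32 + 0 = 608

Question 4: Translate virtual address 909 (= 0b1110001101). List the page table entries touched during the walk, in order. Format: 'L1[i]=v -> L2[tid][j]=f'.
vaddr = 909 = 0b1110001101
Split: l1_idx=3, l2_idx=4, offset=13

Answer: L1[3]=2 -> L2[2][4]=7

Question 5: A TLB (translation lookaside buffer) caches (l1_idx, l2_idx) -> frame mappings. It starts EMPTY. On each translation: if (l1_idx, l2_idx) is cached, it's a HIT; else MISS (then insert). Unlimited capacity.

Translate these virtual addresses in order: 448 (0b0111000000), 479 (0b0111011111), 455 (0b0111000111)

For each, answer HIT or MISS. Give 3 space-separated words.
vaddr=448: (1,6) not in TLB -> MISS, insert
vaddr=479: (1,6) in TLB -> HIT
vaddr=455: (1,6) in TLB -> HIT

Answer: MISS HIT HIT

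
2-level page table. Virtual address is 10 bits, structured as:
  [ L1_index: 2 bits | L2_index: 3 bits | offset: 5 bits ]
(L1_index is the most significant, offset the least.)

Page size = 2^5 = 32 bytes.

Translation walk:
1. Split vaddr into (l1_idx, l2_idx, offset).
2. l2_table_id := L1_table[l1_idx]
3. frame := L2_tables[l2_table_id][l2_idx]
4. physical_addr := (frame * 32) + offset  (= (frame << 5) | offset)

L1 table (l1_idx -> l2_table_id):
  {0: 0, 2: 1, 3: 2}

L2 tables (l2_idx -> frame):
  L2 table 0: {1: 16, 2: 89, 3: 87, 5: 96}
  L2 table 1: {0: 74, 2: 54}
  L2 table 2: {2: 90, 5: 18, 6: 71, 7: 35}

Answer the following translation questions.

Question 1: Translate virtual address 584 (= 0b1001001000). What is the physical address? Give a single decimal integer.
vaddr = 584 = 0b1001001000
Split: l1_idx=2, l2_idx=2, offset=8
L1[2] = 1
L2[1][2] = 54
paddr = 54 * 32 + 8 = 1736

Answer: 1736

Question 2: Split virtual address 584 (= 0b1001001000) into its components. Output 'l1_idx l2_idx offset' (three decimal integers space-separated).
vaddr = 584 = 0b1001001000
  top 2 bits -> l1_idx = 2
  next 3 bits -> l2_idx = 2
  bottom 5 bits -> offset = 8

Answer: 2 2 8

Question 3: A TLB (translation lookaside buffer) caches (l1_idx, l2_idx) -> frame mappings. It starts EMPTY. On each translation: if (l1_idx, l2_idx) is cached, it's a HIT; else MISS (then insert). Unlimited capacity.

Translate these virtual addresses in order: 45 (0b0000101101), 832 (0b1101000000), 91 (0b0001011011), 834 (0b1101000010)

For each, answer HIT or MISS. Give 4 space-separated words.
Answer: MISS MISS MISS HIT

Derivation:
vaddr=45: (0,1) not in TLB -> MISS, insert
vaddr=832: (3,2) not in TLB -> MISS, insert
vaddr=91: (0,2) not in TLB -> MISS, insert
vaddr=834: (3,2) in TLB -> HIT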